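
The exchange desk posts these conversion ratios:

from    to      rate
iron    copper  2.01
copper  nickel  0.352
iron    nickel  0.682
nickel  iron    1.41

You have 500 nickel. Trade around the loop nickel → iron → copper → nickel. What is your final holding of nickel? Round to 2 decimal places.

498.80

500 nickel × 1.41 = 705 iron
705 iron × 2.01 = 1417.05 copper
1417.05 copper × 0.352 = 498.8016 nickel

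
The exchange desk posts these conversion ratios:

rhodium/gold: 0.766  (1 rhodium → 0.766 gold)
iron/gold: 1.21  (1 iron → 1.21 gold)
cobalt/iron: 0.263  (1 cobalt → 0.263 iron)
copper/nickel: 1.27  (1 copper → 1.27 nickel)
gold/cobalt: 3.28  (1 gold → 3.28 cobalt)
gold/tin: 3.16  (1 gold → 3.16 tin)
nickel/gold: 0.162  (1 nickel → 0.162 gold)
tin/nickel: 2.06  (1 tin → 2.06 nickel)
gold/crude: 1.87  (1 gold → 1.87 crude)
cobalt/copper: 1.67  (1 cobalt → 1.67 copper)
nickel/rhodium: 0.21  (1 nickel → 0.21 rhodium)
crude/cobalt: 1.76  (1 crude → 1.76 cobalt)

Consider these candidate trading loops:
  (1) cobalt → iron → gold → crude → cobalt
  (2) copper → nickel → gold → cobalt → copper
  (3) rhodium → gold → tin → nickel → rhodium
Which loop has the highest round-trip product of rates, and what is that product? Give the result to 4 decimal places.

(1) 0.263 × 1.21 × 1.87 × 1.76 = 1.04736
(2) 1.27 × 0.162 × 3.28 × 1.67 = 1.12696
(3) 0.766 × 3.16 × 2.06 × 0.21 = 1.04713
Highest is cycle (2) at 1.1270 (>1, arbitrage).

1.1270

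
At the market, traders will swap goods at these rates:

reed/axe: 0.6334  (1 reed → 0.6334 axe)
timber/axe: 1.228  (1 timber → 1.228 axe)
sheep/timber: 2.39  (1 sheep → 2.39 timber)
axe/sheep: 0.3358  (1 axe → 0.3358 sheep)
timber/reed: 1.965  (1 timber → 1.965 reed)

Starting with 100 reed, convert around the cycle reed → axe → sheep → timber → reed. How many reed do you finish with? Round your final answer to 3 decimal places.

99.889

100 reed × 0.6334 = 63.34 axe
63.34 axe × 0.3358 = 21.269572 sheep
21.269572 sheep × 2.39 = 50.83427708 timber
50.83427708 timber × 1.965 = 99.8893544622 reed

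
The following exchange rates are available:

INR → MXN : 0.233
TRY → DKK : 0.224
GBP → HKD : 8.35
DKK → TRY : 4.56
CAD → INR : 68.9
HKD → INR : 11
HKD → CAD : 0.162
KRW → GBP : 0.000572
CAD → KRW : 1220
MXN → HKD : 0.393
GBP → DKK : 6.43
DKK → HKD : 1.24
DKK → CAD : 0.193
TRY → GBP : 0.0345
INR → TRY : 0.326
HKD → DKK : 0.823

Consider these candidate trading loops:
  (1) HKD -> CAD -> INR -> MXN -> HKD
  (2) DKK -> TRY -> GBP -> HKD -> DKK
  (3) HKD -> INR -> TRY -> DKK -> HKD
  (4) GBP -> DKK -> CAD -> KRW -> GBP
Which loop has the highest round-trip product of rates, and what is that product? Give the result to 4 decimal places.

1.0811

(1) 0.162 × 68.9 × 0.233 × 0.393 = 1.02207
(2) 4.56 × 0.0345 × 8.35 × 0.823 = 1.08111
(3) 11 × 0.326 × 0.224 × 1.24 = 0.99605
(4) 6.43 × 0.193 × 1220 × 0.000572 = 0.86601
Highest is cycle (2) at 1.0811 (>1, arbitrage).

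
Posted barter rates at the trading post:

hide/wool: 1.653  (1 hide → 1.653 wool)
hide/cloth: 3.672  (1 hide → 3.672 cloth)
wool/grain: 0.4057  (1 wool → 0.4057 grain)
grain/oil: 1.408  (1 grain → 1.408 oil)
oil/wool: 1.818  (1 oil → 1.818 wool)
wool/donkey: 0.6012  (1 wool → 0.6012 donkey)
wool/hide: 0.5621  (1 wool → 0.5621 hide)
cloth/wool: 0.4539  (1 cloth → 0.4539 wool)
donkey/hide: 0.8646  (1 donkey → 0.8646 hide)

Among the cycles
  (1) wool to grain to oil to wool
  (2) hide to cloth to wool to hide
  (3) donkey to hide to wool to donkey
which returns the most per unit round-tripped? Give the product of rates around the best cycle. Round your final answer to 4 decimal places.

1.0385

(1) 0.4057 × 1.408 × 1.818 = 1.03849
(2) 3.672 × 0.4539 × 0.5621 = 0.93686
(3) 0.8646 × 1.653 × 0.6012 = 0.85923
Highest is cycle (1) at 1.0385 (>1, arbitrage).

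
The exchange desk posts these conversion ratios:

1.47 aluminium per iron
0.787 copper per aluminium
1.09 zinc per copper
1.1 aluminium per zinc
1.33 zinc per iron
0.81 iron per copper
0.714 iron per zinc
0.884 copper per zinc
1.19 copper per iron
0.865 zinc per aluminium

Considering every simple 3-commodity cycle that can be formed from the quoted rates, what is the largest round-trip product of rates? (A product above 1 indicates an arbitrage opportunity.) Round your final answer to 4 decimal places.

copper→iron→zinc→copper: 0.81 × 1.33 × 0.884 = 0.95233
copper→zinc→aluminium→copper: 1.09 × 1.1 × 0.787 = 0.94361
copper→iron→aluminium→copper: 0.81 × 1.47 × 0.787 = 0.93708
copper→zinc→iron→copper: 1.09 × 0.714 × 1.19 = 0.92613
iron→aluminium→zinc→iron: 1.47 × 0.865 × 0.714 = 0.90789
Maximum is copper→iron→zinc→copper at 0.9523; no arbitrage — every cycle loses value.

0.9523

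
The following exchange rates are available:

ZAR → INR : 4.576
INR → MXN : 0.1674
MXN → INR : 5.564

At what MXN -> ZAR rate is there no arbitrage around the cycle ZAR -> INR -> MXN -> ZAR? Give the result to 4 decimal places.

Known legs of the cycle: 4.576 × 0.1674 = 0.7660224
For no arbitrage the full-cycle product must be 1, so the missing rate is 1 / 0.7660224 ≈ 1.305445.

1.3054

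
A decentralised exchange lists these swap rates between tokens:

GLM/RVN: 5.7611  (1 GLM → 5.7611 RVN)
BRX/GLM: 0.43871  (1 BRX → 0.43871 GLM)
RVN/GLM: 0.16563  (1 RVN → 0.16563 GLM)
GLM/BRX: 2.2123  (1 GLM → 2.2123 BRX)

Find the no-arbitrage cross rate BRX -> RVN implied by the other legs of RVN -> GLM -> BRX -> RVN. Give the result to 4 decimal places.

2.7291

Known legs of the cycle: 0.16563 × 2.2123 = 0.366423249
For no arbitrage the full-cycle product must be 1, so the missing rate is 1 / 0.366423249 ≈ 2.729084.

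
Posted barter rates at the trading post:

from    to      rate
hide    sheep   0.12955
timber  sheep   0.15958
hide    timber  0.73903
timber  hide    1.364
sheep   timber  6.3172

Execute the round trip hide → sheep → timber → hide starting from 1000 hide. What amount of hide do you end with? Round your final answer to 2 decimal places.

1000 hide × 0.12955 = 129.55 sheep
129.55 sheep × 6.3172 = 818.39326 timber
818.39326 timber × 1.364 = 1116.28840664 hide

1116.29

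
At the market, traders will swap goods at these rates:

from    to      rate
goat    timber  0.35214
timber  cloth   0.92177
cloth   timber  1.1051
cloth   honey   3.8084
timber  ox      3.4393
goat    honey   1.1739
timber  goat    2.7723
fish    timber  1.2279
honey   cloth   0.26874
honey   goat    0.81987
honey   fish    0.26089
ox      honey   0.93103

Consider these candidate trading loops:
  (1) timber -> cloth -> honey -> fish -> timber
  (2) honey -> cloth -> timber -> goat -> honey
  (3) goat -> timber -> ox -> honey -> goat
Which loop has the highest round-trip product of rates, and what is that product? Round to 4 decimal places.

1.1246

(1) 0.92177 × 3.8084 × 0.26089 × 1.2279 = 1.12457
(2) 0.26874 × 1.1051 × 2.7723 × 1.1739 = 0.96651
(3) 0.35214 × 3.4393 × 0.93103 × 0.81987 = 0.92447
Highest is cycle (1) at 1.1246 (>1, arbitrage).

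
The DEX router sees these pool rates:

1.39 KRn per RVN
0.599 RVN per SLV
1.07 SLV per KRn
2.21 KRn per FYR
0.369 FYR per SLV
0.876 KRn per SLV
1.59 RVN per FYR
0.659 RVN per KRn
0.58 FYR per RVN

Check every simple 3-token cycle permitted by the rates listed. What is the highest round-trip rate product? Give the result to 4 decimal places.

SLV→RVN→KRn→SLV: 0.599 × 1.39 × 1.07 = 0.89089
FYR→KRn→SLV→FYR: 2.21 × 1.07 × 0.369 = 0.87257
FYR→KRn→RVN→FYR: 2.21 × 0.659 × 0.58 = 0.84471
Maximum is SLV→RVN→KRn→SLV at 0.8909; no arbitrage — every cycle loses value.

0.8909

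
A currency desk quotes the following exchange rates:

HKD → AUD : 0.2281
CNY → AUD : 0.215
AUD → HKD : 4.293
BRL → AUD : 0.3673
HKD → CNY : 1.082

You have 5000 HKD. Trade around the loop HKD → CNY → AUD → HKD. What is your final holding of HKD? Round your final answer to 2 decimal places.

5000 HKD × 1.082 = 5410 CNY
5410 CNY × 0.215 = 1163.15 AUD
1163.15 AUD × 4.293 = 4993.40295 HKD

4993.40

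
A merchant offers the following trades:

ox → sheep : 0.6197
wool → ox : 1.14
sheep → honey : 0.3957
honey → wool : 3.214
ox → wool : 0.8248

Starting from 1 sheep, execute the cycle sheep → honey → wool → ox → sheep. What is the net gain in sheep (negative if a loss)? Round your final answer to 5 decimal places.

-0.10154

1 sheep × 0.3957 = 0.3957 honey
0.3957 honey × 3.214 = 1.2717798 wool
1.2717798 wool × 1.14 = 1.449828972 ox
1.449828972 ox × 0.6197 = 0.8984590139484 sheep
Net change: 0.8984590139484 − 1 = -0.1015409860516 sheep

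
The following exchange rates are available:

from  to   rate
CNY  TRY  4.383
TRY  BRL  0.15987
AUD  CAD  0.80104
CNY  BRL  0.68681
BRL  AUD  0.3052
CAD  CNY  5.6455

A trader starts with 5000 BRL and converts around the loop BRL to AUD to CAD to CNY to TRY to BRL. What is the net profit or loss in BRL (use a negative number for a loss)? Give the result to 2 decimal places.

5000 BRL × 0.3052 = 1526 AUD
1526 AUD × 0.80104 = 1222.38704 CAD
1222.38704 CAD × 5.6455 = 6900.98603432 CNY
6900.98603432 CNY × 4.383 = 30247.02178842456 TRY
30247.02178842456 TRY × 0.15987 = 4835.5913733154344072 BRL
Net change: 4835.5913733154344072 − 5000 = -164.4086266845655928 BRL

-164.41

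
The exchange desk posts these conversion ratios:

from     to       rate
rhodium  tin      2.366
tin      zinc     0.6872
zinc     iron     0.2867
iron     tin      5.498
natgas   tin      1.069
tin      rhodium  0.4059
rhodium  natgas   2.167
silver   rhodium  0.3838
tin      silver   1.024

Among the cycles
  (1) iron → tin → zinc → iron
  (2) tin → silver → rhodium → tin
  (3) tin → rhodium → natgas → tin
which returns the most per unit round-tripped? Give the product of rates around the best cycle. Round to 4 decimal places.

1.0832

(1) 5.498 × 0.6872 × 0.2867 = 1.08322
(2) 1.024 × 0.3838 × 2.366 = 0.92986
(3) 0.4059 × 2.167 × 1.069 = 0.94028
Highest is cycle (1) at 1.0832 (>1, arbitrage).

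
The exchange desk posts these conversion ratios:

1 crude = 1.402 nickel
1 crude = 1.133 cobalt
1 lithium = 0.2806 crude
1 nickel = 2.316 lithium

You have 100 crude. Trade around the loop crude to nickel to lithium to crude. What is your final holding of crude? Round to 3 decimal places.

100 crude × 1.402 = 140.2 nickel
140.2 nickel × 2.316 = 324.7032 lithium
324.7032 lithium × 0.2806 = 91.11171792 crude

91.112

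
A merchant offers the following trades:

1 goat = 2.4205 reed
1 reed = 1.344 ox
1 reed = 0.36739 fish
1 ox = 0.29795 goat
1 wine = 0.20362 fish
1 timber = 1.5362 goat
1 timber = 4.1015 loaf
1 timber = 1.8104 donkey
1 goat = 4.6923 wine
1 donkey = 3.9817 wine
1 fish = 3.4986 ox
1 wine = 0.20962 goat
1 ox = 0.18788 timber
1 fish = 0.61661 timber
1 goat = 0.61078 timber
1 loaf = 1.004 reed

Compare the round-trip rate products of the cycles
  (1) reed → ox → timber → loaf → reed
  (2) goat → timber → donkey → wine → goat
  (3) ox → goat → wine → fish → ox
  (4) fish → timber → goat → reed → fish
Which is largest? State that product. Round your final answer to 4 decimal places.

(1) 1.344 × 0.18788 × 4.1015 × 1.004 = 1.03982
(2) 0.61078 × 1.8104 × 3.9817 × 0.20962 = 0.92291
(3) 0.29795 × 4.6923 × 0.20362 × 3.4986 = 0.99596
(4) 0.61661 × 1.5362 × 2.4205 × 0.36739 = 0.84235
Highest is cycle (1) at 1.0398 (>1, arbitrage).

1.0398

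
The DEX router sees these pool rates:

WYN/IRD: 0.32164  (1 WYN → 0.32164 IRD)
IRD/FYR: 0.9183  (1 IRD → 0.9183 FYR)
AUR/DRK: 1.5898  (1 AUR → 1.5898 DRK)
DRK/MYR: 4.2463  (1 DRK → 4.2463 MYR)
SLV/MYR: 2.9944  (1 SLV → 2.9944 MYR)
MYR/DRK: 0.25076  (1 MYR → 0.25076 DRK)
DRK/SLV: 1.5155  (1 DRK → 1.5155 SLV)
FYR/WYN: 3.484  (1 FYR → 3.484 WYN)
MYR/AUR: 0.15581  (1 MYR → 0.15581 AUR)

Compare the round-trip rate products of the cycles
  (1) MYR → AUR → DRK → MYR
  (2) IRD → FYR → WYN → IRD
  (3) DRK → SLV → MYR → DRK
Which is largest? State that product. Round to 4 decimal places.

(1) 0.15581 × 1.5898 × 4.2463 = 1.05184
(2) 0.9183 × 3.484 × 0.32164 = 1.02904
(3) 1.5155 × 2.9944 × 0.25076 = 1.13795
Highest is cycle (3) at 1.1380 (>1, arbitrage).

1.1380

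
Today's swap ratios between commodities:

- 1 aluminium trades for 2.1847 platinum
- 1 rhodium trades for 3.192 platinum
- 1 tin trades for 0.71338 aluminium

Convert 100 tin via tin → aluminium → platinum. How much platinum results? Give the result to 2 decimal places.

100 tin × 0.71338 = 71.338 aluminium
71.338 aluminium × 2.1847 = 155.8521286 platinum

155.85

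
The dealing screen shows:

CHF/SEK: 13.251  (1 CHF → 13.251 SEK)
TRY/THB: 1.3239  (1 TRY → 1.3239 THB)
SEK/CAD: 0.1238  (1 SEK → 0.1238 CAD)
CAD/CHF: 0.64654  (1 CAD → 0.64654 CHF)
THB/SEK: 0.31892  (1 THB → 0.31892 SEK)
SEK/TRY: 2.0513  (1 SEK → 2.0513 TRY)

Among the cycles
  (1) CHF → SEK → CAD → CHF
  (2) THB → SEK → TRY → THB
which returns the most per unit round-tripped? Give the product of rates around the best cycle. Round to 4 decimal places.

1.0606

(1) 13.251 × 0.1238 × 0.64654 = 1.06063
(2) 0.31892 × 2.0513 × 1.3239 = 0.86610
Highest is cycle (1) at 1.0606 (>1, arbitrage).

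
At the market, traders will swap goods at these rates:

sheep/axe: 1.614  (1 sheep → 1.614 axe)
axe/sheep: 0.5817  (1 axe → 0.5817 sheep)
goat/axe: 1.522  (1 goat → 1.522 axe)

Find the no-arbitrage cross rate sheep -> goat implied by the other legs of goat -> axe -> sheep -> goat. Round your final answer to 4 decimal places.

Known legs of the cycle: 1.522 × 0.5817 = 0.8853474
For no arbitrage the full-cycle product must be 1, so the missing rate is 1 / 0.8853474 ≈ 1.129500.

1.1295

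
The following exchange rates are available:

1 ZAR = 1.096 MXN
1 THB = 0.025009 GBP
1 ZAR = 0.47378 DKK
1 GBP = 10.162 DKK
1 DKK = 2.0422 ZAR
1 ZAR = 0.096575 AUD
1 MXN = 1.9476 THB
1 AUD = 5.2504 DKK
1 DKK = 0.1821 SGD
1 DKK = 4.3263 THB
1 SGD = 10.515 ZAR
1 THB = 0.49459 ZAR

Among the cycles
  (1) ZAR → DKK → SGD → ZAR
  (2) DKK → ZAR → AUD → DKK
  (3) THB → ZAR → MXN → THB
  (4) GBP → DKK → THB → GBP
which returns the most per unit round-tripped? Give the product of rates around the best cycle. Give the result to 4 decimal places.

(1) 0.47378 × 0.1821 × 10.515 = 0.90719
(2) 2.0422 × 0.096575 × 5.2504 = 1.03551
(3) 0.49459 × 1.096 × 1.9476 = 1.05574
(4) 10.162 × 4.3263 × 0.025009 = 1.09949
Highest is cycle (4) at 1.0995 (>1, arbitrage).

1.0995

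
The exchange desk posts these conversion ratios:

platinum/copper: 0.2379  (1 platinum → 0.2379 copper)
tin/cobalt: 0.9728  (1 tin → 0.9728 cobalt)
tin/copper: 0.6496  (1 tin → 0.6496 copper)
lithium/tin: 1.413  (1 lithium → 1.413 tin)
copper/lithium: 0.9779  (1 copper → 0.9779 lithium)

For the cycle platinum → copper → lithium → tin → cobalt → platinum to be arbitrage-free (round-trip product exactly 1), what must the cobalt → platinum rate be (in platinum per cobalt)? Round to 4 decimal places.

3.1271

Known legs of the cycle: 0.2379 × 0.9779 × 1.413 × 0.9728 = 0.319782440001024
For no arbitrage the full-cycle product must be 1, so the missing rate is 1 / 0.319782440001024 ≈ 3.127126.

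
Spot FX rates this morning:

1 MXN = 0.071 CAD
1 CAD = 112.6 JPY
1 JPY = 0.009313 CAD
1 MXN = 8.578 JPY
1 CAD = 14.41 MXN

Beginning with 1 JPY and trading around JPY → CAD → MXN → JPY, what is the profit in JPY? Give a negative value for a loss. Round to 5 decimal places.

1 JPY × 0.009313 = 0.009313 CAD
0.009313 CAD × 14.41 = 0.13420033 MXN
0.13420033 MXN × 8.578 = 1.15117043074 JPY
Net change: 1.15117043074 − 1 = 0.15117043074 JPY

0.15117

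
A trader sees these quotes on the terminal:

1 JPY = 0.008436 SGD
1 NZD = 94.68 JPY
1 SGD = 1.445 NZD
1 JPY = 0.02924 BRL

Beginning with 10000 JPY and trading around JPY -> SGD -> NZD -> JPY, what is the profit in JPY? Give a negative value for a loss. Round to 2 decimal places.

1541.51

10000 JPY × 0.008436 = 84.36 SGD
84.36 SGD × 1.445 = 121.9002 NZD
121.9002 NZD × 94.68 = 11541.510936 JPY
Net change: 11541.510936 − 10000 = 1541.510936 JPY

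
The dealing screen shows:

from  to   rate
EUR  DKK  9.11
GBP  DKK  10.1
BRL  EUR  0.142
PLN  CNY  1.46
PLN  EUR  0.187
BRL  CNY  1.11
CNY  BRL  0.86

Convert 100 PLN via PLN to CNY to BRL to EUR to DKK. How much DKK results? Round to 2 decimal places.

100 PLN × 1.46 = 146 CNY
146 CNY × 0.86 = 125.56 BRL
125.56 BRL × 0.142 = 17.82952 EUR
17.82952 EUR × 9.11 = 162.4269272 DKK

162.43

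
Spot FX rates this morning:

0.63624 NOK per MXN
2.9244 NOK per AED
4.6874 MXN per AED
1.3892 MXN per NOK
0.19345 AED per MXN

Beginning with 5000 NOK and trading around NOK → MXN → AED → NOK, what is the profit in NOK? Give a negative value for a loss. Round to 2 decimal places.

5000 NOK × 1.3892 = 6946 MXN
6946 MXN × 0.19345 = 1343.7037 AED
1343.7037 AED × 2.9244 = 3929.52710028 NOK
Net change: 3929.52710028 − 5000 = -1070.47289972 NOK

-1070.47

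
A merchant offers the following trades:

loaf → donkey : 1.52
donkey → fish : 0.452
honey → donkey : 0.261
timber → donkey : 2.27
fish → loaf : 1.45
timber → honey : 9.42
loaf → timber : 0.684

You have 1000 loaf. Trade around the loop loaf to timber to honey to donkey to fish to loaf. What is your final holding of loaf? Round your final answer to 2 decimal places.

1102.18

1000 loaf × 0.684 = 684 timber
684 timber × 9.42 = 6443.28 honey
6443.28 honey × 0.261 = 1681.69608 donkey
1681.69608 donkey × 0.452 = 760.12662816 fish
760.12662816 fish × 1.45 = 1102.183610832 loaf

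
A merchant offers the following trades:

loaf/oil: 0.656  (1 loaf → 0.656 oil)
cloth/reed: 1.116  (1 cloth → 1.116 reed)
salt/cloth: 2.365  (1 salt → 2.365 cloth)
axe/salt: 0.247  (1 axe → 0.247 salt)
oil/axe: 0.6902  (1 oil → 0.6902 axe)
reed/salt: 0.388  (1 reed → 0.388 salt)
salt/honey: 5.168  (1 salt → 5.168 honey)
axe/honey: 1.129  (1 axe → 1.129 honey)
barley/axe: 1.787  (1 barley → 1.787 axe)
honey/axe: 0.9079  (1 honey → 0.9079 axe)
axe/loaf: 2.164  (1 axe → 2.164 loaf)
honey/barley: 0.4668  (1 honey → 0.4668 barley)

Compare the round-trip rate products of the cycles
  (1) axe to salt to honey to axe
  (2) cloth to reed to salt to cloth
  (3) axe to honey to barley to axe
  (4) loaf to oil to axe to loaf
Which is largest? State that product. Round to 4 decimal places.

1.1589

(1) 0.247 × 5.168 × 0.9079 = 1.15893
(2) 1.116 × 0.388 × 2.365 = 1.02406
(3) 1.129 × 0.4668 × 1.787 = 0.94178
(4) 0.656 × 0.6902 × 2.164 = 0.97980
Highest is cycle (1) at 1.1589 (>1, arbitrage).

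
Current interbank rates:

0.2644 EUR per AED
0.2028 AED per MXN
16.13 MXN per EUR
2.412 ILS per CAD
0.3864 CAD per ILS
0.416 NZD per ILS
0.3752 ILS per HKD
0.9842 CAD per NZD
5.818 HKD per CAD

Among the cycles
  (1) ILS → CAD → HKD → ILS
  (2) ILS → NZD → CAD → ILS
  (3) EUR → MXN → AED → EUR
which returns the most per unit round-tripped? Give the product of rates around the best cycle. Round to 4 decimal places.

(1) 0.3864 × 5.818 × 0.3752 = 0.84348
(2) 0.416 × 0.9842 × 2.412 = 0.98754
(3) 16.13 × 0.2028 × 0.2644 = 0.86490
Highest is cycle (2) at 0.9875 (≤1, no arbitrage).

0.9875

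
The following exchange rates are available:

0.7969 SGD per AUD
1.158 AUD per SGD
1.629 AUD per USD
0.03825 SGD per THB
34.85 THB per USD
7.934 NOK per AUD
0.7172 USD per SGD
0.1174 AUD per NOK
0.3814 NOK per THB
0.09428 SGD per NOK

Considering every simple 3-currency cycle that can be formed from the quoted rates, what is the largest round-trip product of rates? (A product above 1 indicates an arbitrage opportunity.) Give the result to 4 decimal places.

USD→THB→SGD→USD: 34.85 × 0.03825 × 0.7172 = 0.95604
USD→AUD→SGD→USD: 1.629 × 0.7969 × 0.7172 = 0.93103
NOK→SGD→AUD→NOK: 0.09428 × 1.158 × 7.934 = 0.86620
Maximum is USD→THB→SGD→USD at 0.9560; no arbitrage — every cycle loses value.

0.9560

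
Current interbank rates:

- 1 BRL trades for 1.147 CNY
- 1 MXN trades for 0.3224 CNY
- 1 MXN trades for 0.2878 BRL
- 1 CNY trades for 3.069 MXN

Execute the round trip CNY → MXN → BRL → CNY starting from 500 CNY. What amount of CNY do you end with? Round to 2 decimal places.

500 CNY × 3.069 = 1534.5 MXN
1534.5 MXN × 0.2878 = 441.6291 BRL
441.6291 BRL × 1.147 = 506.5485777 CNY

506.55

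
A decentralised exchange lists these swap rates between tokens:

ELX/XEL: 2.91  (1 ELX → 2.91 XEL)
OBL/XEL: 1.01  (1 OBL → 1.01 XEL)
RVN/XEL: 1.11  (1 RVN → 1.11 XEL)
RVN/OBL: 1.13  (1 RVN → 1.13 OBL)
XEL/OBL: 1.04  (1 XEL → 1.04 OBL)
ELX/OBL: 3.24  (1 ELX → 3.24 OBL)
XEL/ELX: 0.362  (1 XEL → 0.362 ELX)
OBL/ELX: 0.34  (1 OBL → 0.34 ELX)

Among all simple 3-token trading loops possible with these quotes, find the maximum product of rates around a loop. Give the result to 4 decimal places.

1.1846

XEL→ELX→OBL→XEL: 0.362 × 3.24 × 1.01 = 1.18461
XEL→OBL→ELX→XEL: 1.04 × 0.34 × 2.91 = 1.02898
Maximum is XEL→ELX→OBL→XEL at 1.1846; arbitrage exists.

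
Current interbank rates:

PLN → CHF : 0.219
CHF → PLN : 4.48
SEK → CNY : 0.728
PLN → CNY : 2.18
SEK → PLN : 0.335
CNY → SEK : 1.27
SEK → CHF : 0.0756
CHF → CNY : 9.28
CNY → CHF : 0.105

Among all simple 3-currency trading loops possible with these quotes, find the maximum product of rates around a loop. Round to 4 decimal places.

1.0255

PLN→CNY→CHF→PLN: 2.18 × 0.105 × 4.48 = 1.02547
PLN→CNY→SEK→PLN: 2.18 × 1.27 × 0.335 = 0.92748
CHF→CNY→SEK→CHF: 9.28 × 1.27 × 0.0756 = 0.89099
Maximum is PLN→CNY→CHF→PLN at 1.0255; arbitrage exists.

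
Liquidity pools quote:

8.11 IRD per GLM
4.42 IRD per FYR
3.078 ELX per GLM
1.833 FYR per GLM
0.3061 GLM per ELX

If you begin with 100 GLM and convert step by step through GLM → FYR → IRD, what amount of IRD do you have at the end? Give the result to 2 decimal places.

810.19

100 GLM × 1.833 = 183.3 FYR
183.3 FYR × 4.42 = 810.186 IRD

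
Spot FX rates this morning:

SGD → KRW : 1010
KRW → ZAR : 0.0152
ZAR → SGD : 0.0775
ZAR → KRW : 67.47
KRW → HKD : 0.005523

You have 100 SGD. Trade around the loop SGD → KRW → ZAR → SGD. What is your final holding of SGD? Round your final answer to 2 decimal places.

118.98

100 SGD × 1010 = 101000 KRW
101000 KRW × 0.0152 = 1535.2 ZAR
1535.2 ZAR × 0.0775 = 118.978 SGD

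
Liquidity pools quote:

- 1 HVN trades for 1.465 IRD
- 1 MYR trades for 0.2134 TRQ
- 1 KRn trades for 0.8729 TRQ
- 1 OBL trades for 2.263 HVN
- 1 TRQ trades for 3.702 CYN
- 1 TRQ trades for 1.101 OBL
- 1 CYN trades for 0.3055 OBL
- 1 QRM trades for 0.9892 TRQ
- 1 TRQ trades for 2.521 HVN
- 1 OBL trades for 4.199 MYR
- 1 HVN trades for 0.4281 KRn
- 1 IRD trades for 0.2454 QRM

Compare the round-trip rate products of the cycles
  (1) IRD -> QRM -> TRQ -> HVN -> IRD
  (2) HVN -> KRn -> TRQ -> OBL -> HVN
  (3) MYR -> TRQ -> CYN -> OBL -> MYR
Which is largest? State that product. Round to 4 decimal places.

1.0134

(1) 0.2454 × 0.9892 × 2.521 × 1.465 = 0.89654
(2) 0.4281 × 0.8729 × 1.101 × 2.263 = 0.93107
(3) 0.2134 × 3.702 × 0.3055 × 4.199 = 1.01342
Highest is cycle (3) at 1.0134 (>1, arbitrage).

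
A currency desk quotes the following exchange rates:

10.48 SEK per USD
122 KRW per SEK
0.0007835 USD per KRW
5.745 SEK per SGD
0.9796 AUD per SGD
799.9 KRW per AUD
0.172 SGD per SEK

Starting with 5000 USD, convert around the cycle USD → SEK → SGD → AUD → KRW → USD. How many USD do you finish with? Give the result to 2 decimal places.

5533.29

5000 USD × 10.48 = 52400 SEK
52400 SEK × 0.172 = 9012.8 SGD
9012.8 SGD × 0.9796 = 8828.93888 AUD
8828.93888 AUD × 799.9 = 7062268.210112 KRW
7062268.210112 KRW × 0.0007835 = 5533.287142622752 USD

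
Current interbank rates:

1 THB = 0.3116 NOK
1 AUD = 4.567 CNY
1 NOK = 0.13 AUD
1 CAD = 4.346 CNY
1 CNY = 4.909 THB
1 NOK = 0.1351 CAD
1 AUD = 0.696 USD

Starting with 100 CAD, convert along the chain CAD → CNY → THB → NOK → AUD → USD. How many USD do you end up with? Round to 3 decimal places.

100 CAD × 4.346 = 434.6 CNY
434.6 CNY × 4.909 = 2133.4514 THB
2133.4514 THB × 0.3116 = 664.78345624 NOK
664.78345624 NOK × 0.13 = 86.4218493112 AUD
86.4218493112 AUD × 0.696 = 60.1496071205952 USD

60.150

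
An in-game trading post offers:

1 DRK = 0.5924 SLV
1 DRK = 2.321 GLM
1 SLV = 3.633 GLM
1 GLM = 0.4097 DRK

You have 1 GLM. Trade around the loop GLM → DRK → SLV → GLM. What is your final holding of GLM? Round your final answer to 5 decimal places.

0.88175

1 GLM × 0.4097 = 0.4097 DRK
0.4097 DRK × 0.5924 = 0.24270628 SLV
0.24270628 SLV × 3.633 = 0.88175191524 GLM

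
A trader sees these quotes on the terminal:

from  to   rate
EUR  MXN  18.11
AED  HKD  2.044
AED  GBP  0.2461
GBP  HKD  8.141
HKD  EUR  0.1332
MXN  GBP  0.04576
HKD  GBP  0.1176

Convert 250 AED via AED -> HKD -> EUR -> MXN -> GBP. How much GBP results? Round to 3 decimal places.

250 AED × 2.044 = 511 HKD
511 HKD × 0.1332 = 68.0652 EUR
68.0652 EUR × 18.11 = 1232.660772 MXN
1232.660772 MXN × 0.04576 = 56.40655692672 GBP

56.407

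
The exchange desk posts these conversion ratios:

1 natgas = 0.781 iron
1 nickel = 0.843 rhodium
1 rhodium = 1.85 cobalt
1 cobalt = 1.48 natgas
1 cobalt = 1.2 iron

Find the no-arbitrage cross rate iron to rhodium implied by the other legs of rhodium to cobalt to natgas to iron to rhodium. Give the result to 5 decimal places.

0.46764

Known legs of the cycle: 1.85 × 1.48 × 0.781 = 2.138378
For no arbitrage the full-cycle product must be 1, so the missing rate is 1 / 2.138378 ≈ 0.4676442.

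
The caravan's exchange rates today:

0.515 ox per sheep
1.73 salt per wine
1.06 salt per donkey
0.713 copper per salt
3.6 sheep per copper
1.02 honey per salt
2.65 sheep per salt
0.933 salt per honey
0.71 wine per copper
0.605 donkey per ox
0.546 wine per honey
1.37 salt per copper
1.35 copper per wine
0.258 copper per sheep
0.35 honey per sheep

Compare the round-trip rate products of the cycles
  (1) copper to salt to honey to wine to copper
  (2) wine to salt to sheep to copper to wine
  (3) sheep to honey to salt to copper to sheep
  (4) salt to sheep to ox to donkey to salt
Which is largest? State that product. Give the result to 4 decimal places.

1.0300

(1) 1.37 × 1.02 × 0.546 × 1.35 = 1.03002
(2) 1.73 × 2.65 × 0.258 × 0.71 = 0.83979
(3) 0.35 × 0.933 × 0.713 × 3.6 = 0.83819
(4) 2.65 × 0.515 × 0.605 × 1.06 = 0.87521
Highest is cycle (1) at 1.0300 (>1, arbitrage).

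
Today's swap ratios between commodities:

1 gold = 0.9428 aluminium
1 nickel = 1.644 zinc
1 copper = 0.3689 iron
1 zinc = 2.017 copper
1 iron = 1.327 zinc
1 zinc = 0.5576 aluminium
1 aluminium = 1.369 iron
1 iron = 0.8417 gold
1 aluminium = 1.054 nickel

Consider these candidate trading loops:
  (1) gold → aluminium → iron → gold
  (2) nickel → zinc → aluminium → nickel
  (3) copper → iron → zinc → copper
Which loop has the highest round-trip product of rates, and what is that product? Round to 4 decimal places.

(1) 0.9428 × 1.369 × 0.8417 = 1.08638
(2) 1.644 × 0.5576 × 1.054 = 0.96620
(3) 0.3689 × 1.327 × 2.017 = 0.98738
Highest is cycle (1) at 1.0864 (>1, arbitrage).

1.0864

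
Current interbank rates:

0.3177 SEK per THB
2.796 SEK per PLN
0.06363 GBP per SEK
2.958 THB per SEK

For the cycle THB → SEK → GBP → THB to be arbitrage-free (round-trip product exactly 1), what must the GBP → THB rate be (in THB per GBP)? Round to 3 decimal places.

Known legs of the cycle: 0.3177 × 0.06363 = 0.020215251
For no arbitrage the full-cycle product must be 1, so the missing rate is 1 / 0.020215251 ≈ 49.46760.

49.468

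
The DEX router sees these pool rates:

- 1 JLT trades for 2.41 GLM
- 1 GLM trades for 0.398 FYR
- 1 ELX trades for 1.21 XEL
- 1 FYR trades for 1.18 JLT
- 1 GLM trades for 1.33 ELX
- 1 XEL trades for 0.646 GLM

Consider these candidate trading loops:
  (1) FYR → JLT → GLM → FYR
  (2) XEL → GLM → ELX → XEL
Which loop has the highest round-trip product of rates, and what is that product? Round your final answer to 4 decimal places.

1.1318

(1) 1.18 × 2.41 × 0.398 = 1.13183
(2) 0.646 × 1.33 × 1.21 = 1.03961
Highest is cycle (1) at 1.1318 (>1, arbitrage).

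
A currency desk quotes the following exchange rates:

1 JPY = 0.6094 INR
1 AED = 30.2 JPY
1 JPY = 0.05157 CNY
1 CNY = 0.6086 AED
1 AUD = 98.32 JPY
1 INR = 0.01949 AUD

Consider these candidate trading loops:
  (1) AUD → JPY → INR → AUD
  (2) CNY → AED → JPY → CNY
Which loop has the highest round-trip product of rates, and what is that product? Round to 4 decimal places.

1.1678

(1) 98.32 × 0.6094 × 0.01949 = 1.16777
(2) 0.6086 × 30.2 × 0.05157 = 0.94784
Highest is cycle (1) at 1.1678 (>1, arbitrage).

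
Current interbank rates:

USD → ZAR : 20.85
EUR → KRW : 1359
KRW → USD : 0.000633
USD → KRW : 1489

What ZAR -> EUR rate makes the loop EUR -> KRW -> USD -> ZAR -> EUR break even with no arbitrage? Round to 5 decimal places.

Known legs of the cycle: 1359 × 0.000633 × 20.85 = 17.93614995
For no arbitrage the full-cycle product must be 1, so the missing rate is 1 / 17.93614995 ≈ 0.0557533.

0.05575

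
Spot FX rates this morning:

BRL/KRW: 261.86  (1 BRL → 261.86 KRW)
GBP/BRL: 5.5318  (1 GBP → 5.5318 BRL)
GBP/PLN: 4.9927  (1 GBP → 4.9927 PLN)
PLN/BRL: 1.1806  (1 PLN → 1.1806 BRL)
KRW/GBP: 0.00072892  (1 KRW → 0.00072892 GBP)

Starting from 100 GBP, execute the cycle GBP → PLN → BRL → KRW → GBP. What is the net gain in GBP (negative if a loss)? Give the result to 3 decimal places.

12.509

100 GBP × 4.9927 = 499.27 PLN
499.27 PLN × 1.1806 = 589.438162 BRL
589.438162 BRL × 261.86 = 154350.27710132 KRW
154350.27710132 KRW × 0.00072892 = 112.5090039846941744 GBP
Net change: 112.5090039846941744 − 100 = 12.5090039846941744 GBP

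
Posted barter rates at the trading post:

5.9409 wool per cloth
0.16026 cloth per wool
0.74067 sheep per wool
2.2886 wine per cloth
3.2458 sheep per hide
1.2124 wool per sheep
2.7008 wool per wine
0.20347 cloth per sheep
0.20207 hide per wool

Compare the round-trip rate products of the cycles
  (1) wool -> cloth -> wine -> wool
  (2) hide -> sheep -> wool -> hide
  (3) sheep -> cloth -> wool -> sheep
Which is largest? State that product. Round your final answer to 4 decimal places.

(1) 0.16026 × 2.2886 × 2.7008 = 0.99058
(2) 3.2458 × 1.2124 × 0.20207 = 0.79519
(3) 0.20347 × 5.9409 × 0.74067 = 0.89532
Highest is cycle (1) at 0.9906 (≤1, no arbitrage).

0.9906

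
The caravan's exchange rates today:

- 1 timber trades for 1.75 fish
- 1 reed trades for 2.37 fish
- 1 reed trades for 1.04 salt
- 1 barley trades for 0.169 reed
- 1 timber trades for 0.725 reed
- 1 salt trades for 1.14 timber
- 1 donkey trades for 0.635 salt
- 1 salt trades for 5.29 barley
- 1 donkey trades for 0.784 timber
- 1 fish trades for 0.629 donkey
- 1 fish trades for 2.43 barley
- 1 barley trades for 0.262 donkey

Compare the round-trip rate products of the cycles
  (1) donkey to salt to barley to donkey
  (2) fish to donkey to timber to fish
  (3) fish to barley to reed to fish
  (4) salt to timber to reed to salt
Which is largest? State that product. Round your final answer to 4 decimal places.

0.9733

(1) 0.635 × 5.29 × 0.262 = 0.88010
(2) 0.629 × 0.784 × 1.75 = 0.86299
(3) 2.43 × 0.169 × 2.37 = 0.97329
(4) 1.14 × 0.725 × 1.04 = 0.85956
Highest is cycle (3) at 0.9733 (≤1, no arbitrage).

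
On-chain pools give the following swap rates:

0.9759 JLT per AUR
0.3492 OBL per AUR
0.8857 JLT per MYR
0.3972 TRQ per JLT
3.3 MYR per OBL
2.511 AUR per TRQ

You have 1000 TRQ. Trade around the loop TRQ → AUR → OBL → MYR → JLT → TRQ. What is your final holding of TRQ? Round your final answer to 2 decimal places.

1000 TRQ × 2.511 = 2511 AUR
2511 AUR × 0.3492 = 876.8412 OBL
876.8412 OBL × 3.3 = 2893.57596 MYR
2893.57596 MYR × 0.8857 = 2562.840227772 JLT
2562.840227772 JLT × 0.3972 = 1017.9601384710384 TRQ

1017.96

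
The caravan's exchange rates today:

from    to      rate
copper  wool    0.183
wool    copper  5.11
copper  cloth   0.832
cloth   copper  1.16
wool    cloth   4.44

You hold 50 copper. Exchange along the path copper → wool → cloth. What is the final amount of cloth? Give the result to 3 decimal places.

40.626

50 copper × 0.183 = 9.15 wool
9.15 wool × 4.44 = 40.626 cloth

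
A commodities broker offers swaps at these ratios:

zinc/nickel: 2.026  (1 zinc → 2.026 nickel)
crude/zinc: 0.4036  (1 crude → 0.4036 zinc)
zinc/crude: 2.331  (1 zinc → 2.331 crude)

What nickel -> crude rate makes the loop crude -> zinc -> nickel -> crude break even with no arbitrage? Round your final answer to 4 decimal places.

Known legs of the cycle: 0.4036 × 2.026 = 0.8176936
For no arbitrage the full-cycle product must be 1, so the missing rate is 1 / 0.8176936 ≈ 1.222952.

1.2230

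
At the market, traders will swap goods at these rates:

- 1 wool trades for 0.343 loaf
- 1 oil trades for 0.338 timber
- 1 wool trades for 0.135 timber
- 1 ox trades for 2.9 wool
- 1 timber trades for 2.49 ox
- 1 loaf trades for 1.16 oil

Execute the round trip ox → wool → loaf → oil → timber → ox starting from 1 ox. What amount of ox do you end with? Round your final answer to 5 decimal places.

0.97110

1 ox × 2.9 = 2.9 wool
2.9 wool × 0.343 = 0.9947 loaf
0.9947 loaf × 1.16 = 1.153852 oil
1.153852 oil × 0.338 = 0.390001976 timber
0.390001976 timber × 2.49 = 0.97110492024 ox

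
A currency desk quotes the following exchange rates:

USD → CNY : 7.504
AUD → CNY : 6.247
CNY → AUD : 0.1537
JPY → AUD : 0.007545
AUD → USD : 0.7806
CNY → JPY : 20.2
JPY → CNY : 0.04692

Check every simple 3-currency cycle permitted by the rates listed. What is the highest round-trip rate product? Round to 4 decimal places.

CNY→JPY→AUD→CNY: 20.2 × 0.007545 × 6.247 = 0.95210
CNY→AUD→USD→CNY: 0.1537 × 0.7806 × 7.504 = 0.90032
Maximum is CNY→JPY→AUD→CNY at 0.9521; no arbitrage — every cycle loses value.

0.9521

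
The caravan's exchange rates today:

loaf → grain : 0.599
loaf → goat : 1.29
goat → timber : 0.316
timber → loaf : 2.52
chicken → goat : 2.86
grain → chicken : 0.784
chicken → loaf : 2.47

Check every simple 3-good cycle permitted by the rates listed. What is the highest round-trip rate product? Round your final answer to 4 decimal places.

1.1600

grain→chicken→loaf→grain: 0.784 × 2.47 × 0.599 = 1.15995
goat→timber→loaf→goat: 0.316 × 2.52 × 1.29 = 1.02725
Maximum is grain→chicken→loaf→grain at 1.1600; arbitrage exists.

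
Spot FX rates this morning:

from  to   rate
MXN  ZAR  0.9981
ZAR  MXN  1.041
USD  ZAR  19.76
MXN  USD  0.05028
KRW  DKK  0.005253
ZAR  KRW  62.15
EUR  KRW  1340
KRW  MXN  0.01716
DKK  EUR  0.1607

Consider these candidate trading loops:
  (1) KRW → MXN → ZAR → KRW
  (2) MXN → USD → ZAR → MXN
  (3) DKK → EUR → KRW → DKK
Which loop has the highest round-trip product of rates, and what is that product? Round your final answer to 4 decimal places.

(1) 0.01716 × 0.9981 × 62.15 = 1.06447
(2) 0.05028 × 19.76 × 1.041 = 1.03427
(3) 0.1607 × 1340 × 0.005253 = 1.13117
Highest is cycle (3) at 1.1312 (>1, arbitrage).

1.1312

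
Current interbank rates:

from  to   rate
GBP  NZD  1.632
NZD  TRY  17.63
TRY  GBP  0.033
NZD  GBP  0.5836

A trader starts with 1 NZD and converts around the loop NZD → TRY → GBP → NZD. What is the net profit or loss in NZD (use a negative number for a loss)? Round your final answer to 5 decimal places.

1 NZD × 17.63 = 17.63 TRY
17.63 TRY × 0.033 = 0.58179 GBP
0.58179 GBP × 1.632 = 0.94948128 NZD
Net change: 0.94948128 − 1 = -0.05051872 NZD

-0.05052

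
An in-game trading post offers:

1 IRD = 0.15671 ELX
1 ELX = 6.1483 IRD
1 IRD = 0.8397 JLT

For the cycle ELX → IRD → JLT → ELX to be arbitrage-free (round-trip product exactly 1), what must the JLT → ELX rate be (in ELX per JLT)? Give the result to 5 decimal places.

0.19370

Known legs of the cycle: 6.1483 × 0.8397 = 5.16272751
For no arbitrage the full-cycle product must be 1, so the missing rate is 1 / 5.16272751 ≈ 0.1936961.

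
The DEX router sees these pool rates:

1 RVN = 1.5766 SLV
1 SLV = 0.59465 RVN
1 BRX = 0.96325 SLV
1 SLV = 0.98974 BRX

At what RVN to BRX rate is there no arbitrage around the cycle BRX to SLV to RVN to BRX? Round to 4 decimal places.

1.7458

Known legs of the cycle: 0.96325 × 0.59465 = 0.5727966125
For no arbitrage the full-cycle product must be 1, so the missing rate is 1 / 0.5727966125 ≈ 1.745820.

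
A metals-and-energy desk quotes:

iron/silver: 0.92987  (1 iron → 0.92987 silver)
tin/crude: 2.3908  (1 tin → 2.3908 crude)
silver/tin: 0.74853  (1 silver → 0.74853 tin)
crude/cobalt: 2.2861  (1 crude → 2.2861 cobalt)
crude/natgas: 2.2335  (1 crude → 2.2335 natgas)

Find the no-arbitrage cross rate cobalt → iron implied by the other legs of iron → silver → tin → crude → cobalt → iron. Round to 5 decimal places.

Known legs of the cycle: 0.92987 × 0.74853 × 2.3908 × 2.2861 = 3.804257611476617868
For no arbitrage the full-cycle product must be 1, so the missing rate is 1 / 3.804257611476617868 ≈ 0.2628634.

0.26286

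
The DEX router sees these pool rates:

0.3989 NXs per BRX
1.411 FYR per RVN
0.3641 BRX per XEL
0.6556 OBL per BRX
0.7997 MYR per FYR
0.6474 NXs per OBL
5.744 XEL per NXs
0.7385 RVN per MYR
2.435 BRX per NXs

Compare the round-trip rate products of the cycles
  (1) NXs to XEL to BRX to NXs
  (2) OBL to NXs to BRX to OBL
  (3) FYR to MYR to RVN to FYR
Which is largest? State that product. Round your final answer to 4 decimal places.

1.0335

(1) 5.744 × 0.3641 × 0.3989 = 0.83426
(2) 0.6474 × 2.435 × 0.6556 = 1.03350
(3) 0.7997 × 0.7385 × 1.411 = 0.83331
Highest is cycle (2) at 1.0335 (>1, arbitrage).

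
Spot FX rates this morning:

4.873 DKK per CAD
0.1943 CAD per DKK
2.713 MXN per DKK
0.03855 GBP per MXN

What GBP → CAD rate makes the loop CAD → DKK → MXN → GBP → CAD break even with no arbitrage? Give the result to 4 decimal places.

1.9621

Known legs of the cycle: 4.873 × 2.713 × 0.03855 = 0.50964830895
For no arbitrage the full-cycle product must be 1, so the missing rate is 1 / 0.50964830895 ≈ 1.962137.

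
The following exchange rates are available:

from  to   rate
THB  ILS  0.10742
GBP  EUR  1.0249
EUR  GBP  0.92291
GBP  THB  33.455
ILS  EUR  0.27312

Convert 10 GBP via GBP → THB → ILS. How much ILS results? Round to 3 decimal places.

35.937

10 GBP × 33.455 = 334.55 THB
334.55 THB × 0.10742 = 35.937361 ILS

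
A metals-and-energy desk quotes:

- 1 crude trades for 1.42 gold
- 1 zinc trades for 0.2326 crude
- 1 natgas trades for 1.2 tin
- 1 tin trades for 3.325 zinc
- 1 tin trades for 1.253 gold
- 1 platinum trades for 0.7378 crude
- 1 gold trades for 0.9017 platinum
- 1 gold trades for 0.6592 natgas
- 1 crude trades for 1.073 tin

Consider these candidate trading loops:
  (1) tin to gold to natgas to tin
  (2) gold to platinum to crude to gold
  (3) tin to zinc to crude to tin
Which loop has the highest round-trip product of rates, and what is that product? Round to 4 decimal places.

0.9912

(1) 1.253 × 0.6592 × 1.2 = 0.99117
(2) 0.9017 × 0.7378 × 1.42 = 0.94469
(3) 3.325 × 0.2326 × 1.073 = 0.82985
Highest is cycle (1) at 0.9912 (≤1, no arbitrage).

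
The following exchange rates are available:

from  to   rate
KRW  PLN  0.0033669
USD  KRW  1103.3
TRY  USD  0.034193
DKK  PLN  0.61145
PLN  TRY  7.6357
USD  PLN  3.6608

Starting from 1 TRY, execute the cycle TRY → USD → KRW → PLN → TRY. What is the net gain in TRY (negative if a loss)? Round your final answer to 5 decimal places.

1 TRY × 0.034193 = 0.034193 USD
0.034193 USD × 1103.3 = 37.7251369 KRW
37.7251369 KRW × 0.0033669 = 0.12701676342861 PLN
0.12701676342861 PLN × 7.6357 = 0.969861900511837377 TRY
Net change: 0.969861900511837377 − 1 = -0.030138099488162623 TRY

-0.03014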